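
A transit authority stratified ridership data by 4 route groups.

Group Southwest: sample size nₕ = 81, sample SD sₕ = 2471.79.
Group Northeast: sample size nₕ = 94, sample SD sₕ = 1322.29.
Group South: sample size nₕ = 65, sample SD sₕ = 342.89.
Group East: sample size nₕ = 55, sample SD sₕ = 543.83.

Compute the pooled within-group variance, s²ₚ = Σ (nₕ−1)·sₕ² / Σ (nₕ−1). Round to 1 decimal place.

2319178.2

Degrees of freedom: 80 + 93 + 64 + 54 = 291.
Σ(nₕ−1)sₕ² = 80·6109745.8041 + 93·1748450.8441 + 64·117573.5521 + 54·295751.0689 = 674880857.8843.
s²ₚ = 674880857.8843 / 291 = 2319178.206... → 2319178.2.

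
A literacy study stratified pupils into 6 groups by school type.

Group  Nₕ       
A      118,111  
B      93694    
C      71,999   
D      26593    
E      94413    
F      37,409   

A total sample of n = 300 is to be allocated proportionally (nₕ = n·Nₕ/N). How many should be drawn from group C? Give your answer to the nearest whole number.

Share of group C = 71999/442219 = 0.16281.
Allocate 300 × 0.16281 = 48.844... → 49.

49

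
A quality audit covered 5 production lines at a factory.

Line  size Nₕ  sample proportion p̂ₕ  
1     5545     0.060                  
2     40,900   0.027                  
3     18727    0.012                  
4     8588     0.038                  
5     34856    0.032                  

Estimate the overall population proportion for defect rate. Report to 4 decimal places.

0.0286

N = 5545 + 40900 + 18727 + 8588 + 34856 = 108616.
Overall proportion = Σ (Nₕ/N)·p̂ₕ.
Σ Nₕp̂ₕ = 332.7 + 1104.3 + 224.724 + 326.344 + 1115.392 = 3103.46.
3103.46 / 108616 = 0.028573... → 0.0286.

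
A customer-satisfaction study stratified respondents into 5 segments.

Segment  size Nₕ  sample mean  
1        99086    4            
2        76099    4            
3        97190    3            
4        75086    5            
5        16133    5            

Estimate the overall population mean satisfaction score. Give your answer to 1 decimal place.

x̄_st = (Σ Nₕx̄ₕ) / (Σ Nₕ) = (99086·4 + 76099·4 + 97190·3 + 75086·5 + 16133·5) / 363594
= 1448405 / 363594 = 3.984... → 4.0.

4.0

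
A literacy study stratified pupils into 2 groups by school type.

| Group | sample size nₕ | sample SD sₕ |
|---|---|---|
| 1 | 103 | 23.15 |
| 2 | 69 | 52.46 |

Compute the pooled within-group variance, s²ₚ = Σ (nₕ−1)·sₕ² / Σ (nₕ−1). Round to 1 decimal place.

Degrees of freedom: 102 + 68 = 170.
Σ(nₕ−1)sₕ² = 102·535.9225 + 68·2752.0516 = 241803.6038.
s²ₚ = 241803.6038 / 170 = 1422.374... → 1422.4.

1422.4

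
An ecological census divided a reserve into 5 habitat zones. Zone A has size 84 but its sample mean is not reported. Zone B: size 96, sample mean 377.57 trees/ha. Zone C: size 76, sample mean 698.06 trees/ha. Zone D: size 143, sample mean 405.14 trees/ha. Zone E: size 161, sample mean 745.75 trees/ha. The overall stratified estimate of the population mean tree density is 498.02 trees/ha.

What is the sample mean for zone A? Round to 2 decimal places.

137.99

N = 84 + 96 + 76 + 143 + 161 = 560.
Overall total = μ·N = 498.02·560 = 278891.2.
Subtract the known strata: 96·377.57 + 76·698.06 + 143·405.14 + 161·745.75 = 267300.05.
Remaining total for zone A: 278891.2 − 267300.05 = 11591.15.
Divide by its size: 11591.15 / 84 = 137.9899... → 137.99.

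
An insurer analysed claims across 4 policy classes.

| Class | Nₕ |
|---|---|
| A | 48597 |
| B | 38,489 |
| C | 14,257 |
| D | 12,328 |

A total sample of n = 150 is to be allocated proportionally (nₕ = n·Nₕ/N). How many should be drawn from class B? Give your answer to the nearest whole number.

Share of class B = 38489/113671 = 0.33860.
Allocate 150 × 0.33860 = 50.790... → 51.

51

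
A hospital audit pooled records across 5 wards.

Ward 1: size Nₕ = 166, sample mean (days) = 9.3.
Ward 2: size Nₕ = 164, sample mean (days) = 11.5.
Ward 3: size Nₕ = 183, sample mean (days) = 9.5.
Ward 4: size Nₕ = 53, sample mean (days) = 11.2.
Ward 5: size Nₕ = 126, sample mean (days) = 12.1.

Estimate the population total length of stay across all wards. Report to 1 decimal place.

1: 166·9.3 = 1543.8
2: 164·11.5 = 1886
3: 183·9.5 = 1738.5
4: 53·11.2 = 593.6
5: 126·12.1 = 1524.6
τ̂ = Σ Nₕx̄ₕ = 7286.5.

7286.5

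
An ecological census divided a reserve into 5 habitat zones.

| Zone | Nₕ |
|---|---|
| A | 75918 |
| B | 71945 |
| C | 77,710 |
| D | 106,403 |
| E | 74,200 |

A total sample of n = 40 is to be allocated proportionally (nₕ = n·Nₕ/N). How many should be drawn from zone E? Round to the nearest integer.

7

N = 75918 + 71945 + 77710 + 106403 + 74200 = 406176.
n_E = 40·74200/406176 = 7.307... → 7.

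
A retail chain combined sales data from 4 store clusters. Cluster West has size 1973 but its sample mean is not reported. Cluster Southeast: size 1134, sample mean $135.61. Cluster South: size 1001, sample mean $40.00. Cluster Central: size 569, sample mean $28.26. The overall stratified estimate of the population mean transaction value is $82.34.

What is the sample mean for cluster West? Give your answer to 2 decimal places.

88.80

Σ Nₕx̄ₕ = N·μ, so 1973·x̄_West = 4677·82.34 − (1134·135.61 + 1001·40.00 + 569·28.26).
= 385104.18 − 209901.68 = 175202.5.
x̄_West = 175202.5 / 1973 = 88.8001... → 88.80.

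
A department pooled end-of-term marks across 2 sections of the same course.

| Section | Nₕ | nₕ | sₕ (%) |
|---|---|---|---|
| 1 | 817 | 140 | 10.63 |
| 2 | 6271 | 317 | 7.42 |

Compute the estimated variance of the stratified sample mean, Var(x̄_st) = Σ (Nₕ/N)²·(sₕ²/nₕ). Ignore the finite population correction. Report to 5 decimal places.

0.14667

N = 7088; Wₕ = Nₕ/N.
section 1: (817/7088)²·10.63²/140 = 0.01072347
section 2: (6271/7088)²·7.42²/317 = 0.13594860
Sum = 0.14667206 → 0.14667.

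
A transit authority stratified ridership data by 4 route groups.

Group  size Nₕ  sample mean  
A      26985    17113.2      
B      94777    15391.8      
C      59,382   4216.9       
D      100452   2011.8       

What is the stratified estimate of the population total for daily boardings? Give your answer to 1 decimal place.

A: 26985·17113.2 = 461799702
B: 94777·15391.8 = 1458788628.6
C: 59382·4216.9 = 250407955.8
D: 100452·2011.8 = 202089333.6
τ̂ = Σ Nₕx̄ₕ = 2373085620.0.

2373085620.0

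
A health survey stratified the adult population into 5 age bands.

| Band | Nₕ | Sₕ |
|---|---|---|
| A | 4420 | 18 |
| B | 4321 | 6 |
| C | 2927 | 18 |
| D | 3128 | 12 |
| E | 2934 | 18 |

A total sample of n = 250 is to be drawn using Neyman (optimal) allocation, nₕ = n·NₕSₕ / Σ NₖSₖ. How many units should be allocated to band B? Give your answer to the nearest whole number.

26

A: NₕSₕ = 4420·18 = 79560
B: NₕSₕ = 4321·6 = 25926
C: NₕSₕ = 2927·18 = 52686
D: NₕSₕ = 3128·12 = 37536
E: NₕSₕ = 2934·18 = 52812
Σ NₕSₕ = 248520.
n_B = 250·25926/248520 = 26.080... → 26.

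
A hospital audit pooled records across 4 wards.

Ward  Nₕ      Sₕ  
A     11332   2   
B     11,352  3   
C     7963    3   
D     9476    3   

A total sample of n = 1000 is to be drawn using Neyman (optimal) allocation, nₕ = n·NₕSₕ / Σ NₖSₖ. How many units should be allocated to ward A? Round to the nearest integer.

208

Σ NₕSₕ = 11332·2 + 11352·3 + 7963·3 + 9476·3 = 109037.
Share for A: 22664/109037 = 0.20786.
n_A = 1000 × 0.20786 = 207.856... → 208.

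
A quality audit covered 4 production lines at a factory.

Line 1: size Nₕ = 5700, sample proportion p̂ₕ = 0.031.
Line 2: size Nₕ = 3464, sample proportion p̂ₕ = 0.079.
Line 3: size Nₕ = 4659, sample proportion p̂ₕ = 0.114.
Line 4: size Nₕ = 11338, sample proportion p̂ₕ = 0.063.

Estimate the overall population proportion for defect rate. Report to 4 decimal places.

0.0674

N = 5700 + 3464 + 4659 + 11338 = 25161.
Overall proportion = Σ (Nₕ/N)·p̂ₕ.
Σ Nₕp̂ₕ = 176.7 + 273.656 + 531.126 + 714.294 = 1695.776.
1695.776 / 25161 = 0.067397... → 0.0674.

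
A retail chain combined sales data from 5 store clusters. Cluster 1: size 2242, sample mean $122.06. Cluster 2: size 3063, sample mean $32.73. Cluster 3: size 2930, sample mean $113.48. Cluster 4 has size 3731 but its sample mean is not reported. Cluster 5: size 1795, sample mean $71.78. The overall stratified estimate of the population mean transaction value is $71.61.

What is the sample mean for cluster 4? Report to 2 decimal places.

Σ Nₕx̄ₕ = N·μ, so 3731·x̄_4 = 13761·71.61 − (2242·122.06 + 3063·32.73 + 2930·113.48 + 1795·71.78).
= 985425.21 − 835252.01 = 150173.2.
x̄_4 = 150173.2 / 3731 = 40.2501... → 40.25.

40.25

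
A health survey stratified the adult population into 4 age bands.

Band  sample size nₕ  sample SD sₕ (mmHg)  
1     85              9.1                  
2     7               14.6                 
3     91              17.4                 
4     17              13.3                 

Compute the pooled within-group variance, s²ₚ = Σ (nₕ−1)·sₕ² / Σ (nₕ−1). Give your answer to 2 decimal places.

1: (85−1)·9.1² = 84·82.81 = 6956.04
2: (7−1)·14.6² = 6·213.16 = 1278.96
3: (91−1)·17.4² = 90·302.76 = 27248.4
4: (17−1)·13.3² = 16·176.89 = 2830.24
Numerator = 38313.64; denominator = Σ(nₕ−1) = 196.
s²ₚ = 38313.64/196 = 195.4778... → 195.48.

195.48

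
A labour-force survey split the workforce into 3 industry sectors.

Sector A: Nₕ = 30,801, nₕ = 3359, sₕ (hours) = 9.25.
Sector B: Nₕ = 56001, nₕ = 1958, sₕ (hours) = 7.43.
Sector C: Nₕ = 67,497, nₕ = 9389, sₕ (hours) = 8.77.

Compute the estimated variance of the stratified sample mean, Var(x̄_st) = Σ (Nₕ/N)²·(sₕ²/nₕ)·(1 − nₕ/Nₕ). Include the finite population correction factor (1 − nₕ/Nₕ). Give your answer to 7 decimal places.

0.0058379

N = 154299; Wₕ = Nₕ/N.
sector A: (30801/154299)²·9.25²/3359·(1 − 3359/30801) = 0.0009043318
sector B: (56001/154299)²·7.43²/1958·(1 − 1958/56001) = 0.0035840491
sector C: (67497/154299)²·8.77²/9389·(1 − 9389/67497) = 0.0013495035
Sum = 0.0058378844 → 0.0058379.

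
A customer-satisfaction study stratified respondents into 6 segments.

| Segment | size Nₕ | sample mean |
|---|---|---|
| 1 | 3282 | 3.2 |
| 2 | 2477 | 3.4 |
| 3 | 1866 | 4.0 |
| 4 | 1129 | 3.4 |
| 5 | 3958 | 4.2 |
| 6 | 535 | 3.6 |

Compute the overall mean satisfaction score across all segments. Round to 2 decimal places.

N = 3282 + 2477 + 1866 + 1129 + 3958 + 535 = 13247.
The stratified mean weights each stratum mean by its population share Nₕ/N.
Σ Nₕx̄ₕ = 3282·3.2 + 2477·3.4 + 1866·4.0 + 1129·3.4 + 3958·4.2 + 535·3.6 = 10502.4 + 8421.8 + 7464 + 3838.6 + 16623.6 + 1926 = 48776.4.
Divide by N: 48776.4 / 13247 = 3.6821... → 3.68.

3.68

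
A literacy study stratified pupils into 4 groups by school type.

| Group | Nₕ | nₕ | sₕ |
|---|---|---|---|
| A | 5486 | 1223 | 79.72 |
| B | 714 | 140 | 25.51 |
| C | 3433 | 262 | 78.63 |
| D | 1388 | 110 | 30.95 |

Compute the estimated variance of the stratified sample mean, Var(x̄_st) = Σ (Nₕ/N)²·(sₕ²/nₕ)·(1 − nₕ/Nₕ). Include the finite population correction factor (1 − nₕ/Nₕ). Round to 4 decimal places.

3.2584

N = 11021; Wₕ = Nₕ/N.
group A: (5486/11021)²·79.72²/1223·(1 − 1223/5486) = 1.0005464
group B: (714/11021)²·25.51²/140·(1 − 140/714) = 0.0156841
group C: (3433/11021)²·78.63²/262·(1 − 262/3433) = 2.1149656
group D: (1388/11021)²·30.95²/110·(1 − 110/1388) = 0.1271765
Sum = 3.2583727 → 3.2584.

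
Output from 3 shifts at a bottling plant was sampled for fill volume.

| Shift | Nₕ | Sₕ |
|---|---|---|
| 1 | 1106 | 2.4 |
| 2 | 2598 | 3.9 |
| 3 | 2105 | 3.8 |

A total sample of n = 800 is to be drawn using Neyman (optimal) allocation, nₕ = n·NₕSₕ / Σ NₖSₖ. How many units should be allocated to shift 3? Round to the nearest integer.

308

1: NₕSₕ = 1106·2.4 = 2654.4
2: NₕSₕ = 2598·3.9 = 10132.2
3: NₕSₕ = 2105·3.8 = 7999
Σ NₕSₕ = 20785.6.
n_3 = 800·7999/20785.6 = 307.867... → 308.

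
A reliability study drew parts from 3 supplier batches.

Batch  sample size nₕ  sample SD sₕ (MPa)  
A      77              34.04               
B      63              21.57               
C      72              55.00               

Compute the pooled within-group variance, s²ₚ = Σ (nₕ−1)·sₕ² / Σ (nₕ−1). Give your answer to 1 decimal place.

A: (77−1)·34.04² = 76·1158.7216 = 88062.8416
B: (63−1)·21.57² = 62·465.2649 = 28846.4238
C: (72−1)·55.00² = 71·3025 = 214775
Numerator = 331684.2654; denominator = Σ(nₕ−1) = 209.
s²ₚ = 331684.2654/209 = 1587.006... → 1587.0.

1587.0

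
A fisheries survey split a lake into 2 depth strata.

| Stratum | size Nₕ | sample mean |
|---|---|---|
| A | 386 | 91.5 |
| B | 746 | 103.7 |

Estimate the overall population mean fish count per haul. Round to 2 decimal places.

x̄_st = (Σ Nₕx̄ₕ) / (Σ Nₕ) = (386·91.5 + 746·103.7) / 1132
= 112679.2 / 1132 = 99.5399... → 99.54.

99.54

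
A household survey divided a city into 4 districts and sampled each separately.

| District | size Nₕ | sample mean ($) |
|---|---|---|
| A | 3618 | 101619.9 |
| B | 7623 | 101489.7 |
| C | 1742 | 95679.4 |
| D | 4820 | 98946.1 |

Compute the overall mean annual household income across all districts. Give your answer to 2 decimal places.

100258.97

N = 17803; weights Wₕ = Nₕ/N = (0.2032, 0.4282, 0.0978, 0.2707).
x̄_st = Σ Wₕ·x̄ₕ = 0.2032·101619.9 + 0.4282·101489.7 + 0.0978·95679.4 + 0.2707·98946.1 ≈ 100258.9731...
→ 100258.97.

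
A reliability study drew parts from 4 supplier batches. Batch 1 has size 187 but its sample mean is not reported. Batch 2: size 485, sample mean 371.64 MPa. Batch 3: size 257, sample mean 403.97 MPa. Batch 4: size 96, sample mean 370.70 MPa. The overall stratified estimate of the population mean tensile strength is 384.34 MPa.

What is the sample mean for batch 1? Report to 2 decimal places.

397.30

N = 187 + 485 + 257 + 96 = 1025.
Overall total = μ·N = 384.34·1025 = 393948.5.
Subtract the known strata: 485·371.64 + 257·403.97 + 96·370.70 = 319652.89.
Remaining total for batch 1: 393948.5 − 319652.89 = 74295.61.
Divide by its size: 74295.61 / 187 = 397.3027... → 397.30.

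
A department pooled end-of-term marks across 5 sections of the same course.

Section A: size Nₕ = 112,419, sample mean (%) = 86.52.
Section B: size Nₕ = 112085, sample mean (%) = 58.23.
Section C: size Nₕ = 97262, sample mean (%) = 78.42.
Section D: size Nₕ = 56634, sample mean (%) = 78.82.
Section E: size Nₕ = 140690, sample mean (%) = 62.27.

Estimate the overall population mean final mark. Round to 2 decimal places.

71.48

x̄_st = (Σ Nₕx̄ₕ) / (Σ Nₕ) = (112419·86.52 + 112085·58.23 + 97262·78.42 + 56634·78.82 + 140690·62.27) / 519090
= 37105145.65 / 519090 = 71.4811... → 71.48.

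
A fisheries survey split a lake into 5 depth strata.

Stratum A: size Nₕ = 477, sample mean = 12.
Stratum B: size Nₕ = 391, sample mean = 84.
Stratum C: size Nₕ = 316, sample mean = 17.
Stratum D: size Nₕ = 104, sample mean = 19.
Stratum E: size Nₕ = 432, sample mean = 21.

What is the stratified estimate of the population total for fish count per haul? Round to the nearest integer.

54988

Estimate total by summing Nₕ·x̄ₕ over strata.
477·12 + 391·84 + 316·17 + 104·19 + 432·21 = 5724 + 32844 + 5372 + 1976 + 9072 = 54988.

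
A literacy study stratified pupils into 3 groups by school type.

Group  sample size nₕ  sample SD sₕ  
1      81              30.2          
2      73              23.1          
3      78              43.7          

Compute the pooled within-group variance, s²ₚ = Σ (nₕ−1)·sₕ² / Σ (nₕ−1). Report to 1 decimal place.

1: (81−1)·30.2² = 80·912.04 = 72963.2
2: (73−1)·23.1² = 72·533.61 = 38419.92
3: (78−1)·43.7² = 77·1909.69 = 147046.13
Numerator = 258429.25; denominator = Σ(nₕ−1) = 229.
s²ₚ = 258429.25/229 = 1128.512... → 1128.5.

1128.5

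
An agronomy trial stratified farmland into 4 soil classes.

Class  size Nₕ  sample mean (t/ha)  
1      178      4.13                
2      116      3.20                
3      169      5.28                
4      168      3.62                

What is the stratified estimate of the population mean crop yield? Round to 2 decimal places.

4.13

x̄_st = (Σ Nₕx̄ₕ) / (Σ Nₕ) = (178·4.13 + 116·3.20 + 169·5.28 + 168·3.62) / 631
= 2606.82 / 631 = 4.1313... → 4.13.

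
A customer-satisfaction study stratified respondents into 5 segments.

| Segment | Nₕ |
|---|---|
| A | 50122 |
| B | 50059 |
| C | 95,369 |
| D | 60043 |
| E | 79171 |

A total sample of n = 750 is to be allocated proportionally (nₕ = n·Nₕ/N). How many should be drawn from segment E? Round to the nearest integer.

177

Share of segment E = 79171/334764 = 0.23650.
Allocate 750 × 0.23650 = 177.373... → 177.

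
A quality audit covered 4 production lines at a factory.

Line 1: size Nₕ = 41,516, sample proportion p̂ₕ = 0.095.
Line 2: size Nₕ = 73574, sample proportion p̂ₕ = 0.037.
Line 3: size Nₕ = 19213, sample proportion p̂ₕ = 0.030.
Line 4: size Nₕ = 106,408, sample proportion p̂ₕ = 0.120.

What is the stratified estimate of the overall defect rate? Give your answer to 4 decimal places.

0.0831

N = 41516 + 73574 + 19213 + 106408 = 240711.
Overall proportion = Σ (Nₕ/N)·p̂ₕ.
Σ Nₕp̂ₕ = 3944.02 + 2722.238 + 576.39 + 12768.96 = 20011.608.
20011.608 / 240711 = 0.083135... → 0.0831.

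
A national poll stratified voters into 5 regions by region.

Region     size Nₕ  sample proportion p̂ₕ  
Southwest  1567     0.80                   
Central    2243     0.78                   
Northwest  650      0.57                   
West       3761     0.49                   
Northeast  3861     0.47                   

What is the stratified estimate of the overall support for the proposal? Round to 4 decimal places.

Wₕ = Nₕ/N with N = 12082: 0.1297, 0.1856, 0.0538, 0.3113, 0.3196.
p̂_st = 0.1297·0.80 + 0.1856·0.78 + 0.0538·0.57 + 0.3113·0.49 + 0.3196·0.47 ≈ 0.581957... → 0.5820.

0.5820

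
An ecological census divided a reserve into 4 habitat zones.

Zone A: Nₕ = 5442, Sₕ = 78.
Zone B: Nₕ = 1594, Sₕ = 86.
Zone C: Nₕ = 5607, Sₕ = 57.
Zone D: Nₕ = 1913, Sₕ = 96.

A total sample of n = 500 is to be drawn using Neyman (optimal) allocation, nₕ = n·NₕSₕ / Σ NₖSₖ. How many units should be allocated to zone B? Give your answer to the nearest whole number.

A: NₕSₕ = 5442·78 = 424476
B: NₕSₕ = 1594·86 = 137084
C: NₕSₕ = 5607·57 = 319599
D: NₕSₕ = 1913·96 = 183648
Σ NₕSₕ = 1064807.
n_B = 500·137084/1064807 = 64.370... → 64.

64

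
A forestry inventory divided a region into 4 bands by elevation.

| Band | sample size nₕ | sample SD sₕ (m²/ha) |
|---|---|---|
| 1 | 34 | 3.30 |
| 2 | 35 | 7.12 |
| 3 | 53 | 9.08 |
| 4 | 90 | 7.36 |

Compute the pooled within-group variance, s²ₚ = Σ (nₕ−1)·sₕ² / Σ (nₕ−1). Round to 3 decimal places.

Degrees of freedom: 33 + 34 + 52 + 89 = 208.
Σ(nₕ−1)sₕ² = 33·10.89 + 34·50.6944 + 52·82.4464 + 89·54.1696 = 11191.2868.
s²ₚ = 11191.2868 / 208 = 53.80426... → 53.804.

53.804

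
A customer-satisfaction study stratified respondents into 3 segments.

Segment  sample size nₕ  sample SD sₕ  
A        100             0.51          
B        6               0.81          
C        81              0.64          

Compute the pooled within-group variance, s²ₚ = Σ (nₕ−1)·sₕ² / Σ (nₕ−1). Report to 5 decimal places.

0.33586

Degrees of freedom: 99 + 5 + 80 = 184.
Σ(nₕ−1)sₕ² = 99·0.2601 + 5·0.6561 + 80·0.4096 = 61.7984.
s²ₚ = 61.7984 / 184 = 0.3358609... → 0.33586.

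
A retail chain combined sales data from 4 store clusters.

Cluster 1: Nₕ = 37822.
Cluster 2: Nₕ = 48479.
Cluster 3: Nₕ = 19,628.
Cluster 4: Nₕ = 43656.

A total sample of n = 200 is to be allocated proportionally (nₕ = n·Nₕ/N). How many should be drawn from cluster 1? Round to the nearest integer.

51

Share of cluster 1 = 37822/149585 = 0.25285.
Allocate 200 × 0.25285 = 50.569... → 51.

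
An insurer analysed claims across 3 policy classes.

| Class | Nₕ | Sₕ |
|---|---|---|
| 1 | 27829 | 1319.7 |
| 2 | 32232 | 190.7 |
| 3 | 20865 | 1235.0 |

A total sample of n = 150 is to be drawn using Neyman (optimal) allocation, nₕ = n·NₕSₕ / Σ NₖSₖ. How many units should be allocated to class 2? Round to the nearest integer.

13

1: NₕSₕ = 27829·1319.7 = 36725931.3
2: NₕSₕ = 32232·190.7 = 6146642.4
3: NₕSₕ = 20865·1235.0 = 25768275
Σ NₕSₕ = 68640848.7.
n_2 = 150·6146642.4/68640848.7 = 13.432... → 13.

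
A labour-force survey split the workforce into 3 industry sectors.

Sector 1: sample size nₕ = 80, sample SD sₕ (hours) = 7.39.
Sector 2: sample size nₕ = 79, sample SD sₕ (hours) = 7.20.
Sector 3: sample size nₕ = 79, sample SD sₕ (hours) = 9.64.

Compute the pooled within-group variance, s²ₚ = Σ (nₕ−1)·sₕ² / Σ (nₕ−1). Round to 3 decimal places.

Degrees of freedom: 79 + 78 + 78 = 235.
Σ(nₕ−1)sₕ² = 79·54.6121 + 78·51.84 + 78·92.9296 = 15606.3847.
s²ₚ = 15606.3847 / 235 = 66.41015... → 66.410.

66.410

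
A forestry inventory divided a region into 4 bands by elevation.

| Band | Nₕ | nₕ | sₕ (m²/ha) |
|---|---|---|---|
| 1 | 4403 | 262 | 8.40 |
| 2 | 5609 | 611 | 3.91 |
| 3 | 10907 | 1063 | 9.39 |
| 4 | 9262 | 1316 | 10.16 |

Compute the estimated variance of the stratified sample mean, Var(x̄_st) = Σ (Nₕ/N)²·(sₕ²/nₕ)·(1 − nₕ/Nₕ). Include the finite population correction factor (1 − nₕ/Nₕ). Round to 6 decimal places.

N = 30181; Wₕ = Nₕ/N.
band 1: (4403/30181)²·8.40²/262·(1 − 262/4403) = 0.005390685
band 2: (5609/30181)²·3.91²/611·(1 − 611/5609) = 0.000770064
band 3: (10907/30181)²·9.39²/1063·(1 − 1063/10907) = 0.009777044
band 4: (9262/30181)²·10.16²/1316·(1 − 1316/9262) = 0.006337495
Sum = 0.022275288 → 0.022275.

0.022275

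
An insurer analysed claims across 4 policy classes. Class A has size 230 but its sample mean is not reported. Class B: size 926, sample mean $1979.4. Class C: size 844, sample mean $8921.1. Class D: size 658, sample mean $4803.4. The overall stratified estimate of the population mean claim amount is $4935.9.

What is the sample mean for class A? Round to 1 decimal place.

N = 230 + 926 + 844 + 658 = 2658.
Overall total = μ·N = 4935.9·2658 = 13119622.2.
Subtract the known strata: 926·1979.4 + 844·8921.1 + 658·4803.4 = 12522970.
Remaining total for class A: 13119622.2 − 12522970 = 596652.2.
Divide by its size: 596652.2 / 230 = 2594.14 → 2594.1.

2594.1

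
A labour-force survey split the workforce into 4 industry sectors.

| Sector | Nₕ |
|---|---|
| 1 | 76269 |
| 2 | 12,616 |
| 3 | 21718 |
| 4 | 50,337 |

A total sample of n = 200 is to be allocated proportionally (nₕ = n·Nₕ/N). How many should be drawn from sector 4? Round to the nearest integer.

N = 76269 + 12616 + 21718 + 50337 = 160940.
n_4 = 200·50337/160940 = 62.554... → 63.

63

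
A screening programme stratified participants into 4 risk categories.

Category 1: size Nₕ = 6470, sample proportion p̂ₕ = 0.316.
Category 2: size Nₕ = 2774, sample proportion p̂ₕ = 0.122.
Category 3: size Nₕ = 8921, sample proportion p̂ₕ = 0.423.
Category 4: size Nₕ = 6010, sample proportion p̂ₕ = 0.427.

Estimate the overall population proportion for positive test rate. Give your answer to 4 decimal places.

N = 6470 + 2774 + 8921 + 6010 = 24175.
Overall proportion = Σ (Nₕ/N)·p̂ₕ.
Σ Nₕp̂ₕ = 2044.52 + 338.428 + 3773.583 + 2566.27 = 8722.801.
8722.801 / 24175 = 0.360819... → 0.3608.

0.3608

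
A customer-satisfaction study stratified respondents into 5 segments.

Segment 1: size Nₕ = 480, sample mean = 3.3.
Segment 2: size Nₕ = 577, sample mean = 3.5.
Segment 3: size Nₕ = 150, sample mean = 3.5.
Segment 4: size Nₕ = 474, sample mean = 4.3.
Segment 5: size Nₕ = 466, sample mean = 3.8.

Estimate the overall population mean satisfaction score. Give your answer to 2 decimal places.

N = 480 + 577 + 150 + 474 + 466 = 2147.
Overall mean = Σ (Nₕ/N)·x̄ₕ — weight by population share, not a simple average.
Σ Nₕx̄ₕ = 480·3.3 + 577·3.5 + 150·3.5 + 474·4.3 + 466·3.8 = 1584 + 2019.5 + 525 + 2038.2 + 1770.8 = 7937.5.
Divide by N: 7937.5 / 2147 = 3.6970... → 3.70.

3.70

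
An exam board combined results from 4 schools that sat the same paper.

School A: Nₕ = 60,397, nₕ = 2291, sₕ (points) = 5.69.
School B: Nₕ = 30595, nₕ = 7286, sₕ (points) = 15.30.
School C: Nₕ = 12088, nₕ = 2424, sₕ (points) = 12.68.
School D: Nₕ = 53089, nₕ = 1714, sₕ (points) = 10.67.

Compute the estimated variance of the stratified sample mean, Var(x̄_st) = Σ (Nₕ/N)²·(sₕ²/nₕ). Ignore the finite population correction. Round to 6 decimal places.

0.011420

N = 156169. Term for each stratum: Wₕ²sₕ²/nₕ.
Var(x̄_st) = 0.002113686 + 0.001233119 + 0.000397398 + 0.007676044 = 0.011420247 → 0.011420.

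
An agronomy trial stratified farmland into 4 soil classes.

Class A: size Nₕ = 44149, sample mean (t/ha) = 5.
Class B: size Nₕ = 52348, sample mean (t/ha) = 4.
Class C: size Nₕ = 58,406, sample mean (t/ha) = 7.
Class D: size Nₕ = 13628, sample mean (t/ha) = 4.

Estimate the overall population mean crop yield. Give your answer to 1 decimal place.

5.3

N = 44149 + 52348 + 58406 + 13628 = 168531.
Weight each subgroup mean by Nₕ/N and sum.
Σ Nₕx̄ₕ = 44149·5 + 52348·4 + 58406·7 + 13628·4 = 220745 + 209392 + 408842 + 54512 = 893491.
Divide by N: 893491 / 168531 = 5.302... → 5.3.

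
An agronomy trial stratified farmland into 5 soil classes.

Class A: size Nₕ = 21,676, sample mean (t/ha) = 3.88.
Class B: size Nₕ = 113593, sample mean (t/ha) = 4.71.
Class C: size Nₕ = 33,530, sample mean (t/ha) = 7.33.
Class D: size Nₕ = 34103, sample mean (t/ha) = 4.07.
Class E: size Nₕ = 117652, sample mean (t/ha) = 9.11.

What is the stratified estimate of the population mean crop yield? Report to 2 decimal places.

6.47

N = 320554; weights Wₕ = Nₕ/N = (0.0676, 0.3544, 0.1046, 0.1064, 0.3670).
x̄_st = Σ Wₕ·x̄ₕ = 0.0676·3.88 + 0.3544·4.71 + 0.1046·7.33 + 0.1064·4.07 + 0.3670·9.11 ≈ 6.4748...
→ 6.47.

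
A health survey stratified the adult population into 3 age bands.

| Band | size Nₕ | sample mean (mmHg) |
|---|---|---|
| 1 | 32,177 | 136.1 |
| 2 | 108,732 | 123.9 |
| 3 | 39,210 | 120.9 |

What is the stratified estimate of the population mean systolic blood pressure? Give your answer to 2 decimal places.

125.43

N = 180119; weights Wₕ = Nₕ/N = (0.1786, 0.6037, 0.2177).
x̄_st = Σ Wₕ·x̄ₕ = 0.1786·136.1 + 0.6037·123.9 + 0.2177·120.9 ≈ 125.4264...
→ 125.43.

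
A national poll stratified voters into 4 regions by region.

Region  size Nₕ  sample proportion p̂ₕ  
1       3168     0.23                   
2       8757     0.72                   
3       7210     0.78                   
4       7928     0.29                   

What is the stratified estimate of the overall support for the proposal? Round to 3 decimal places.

Wₕ = Nₕ/N with N = 27063: 0.1171, 0.3236, 0.2664, 0.2929.
p̂_st = 0.1171·0.23 + 0.3236·0.72 + 0.2664·0.78 + 0.2929·0.29 ≈ 0.55266... → 0.553.

0.553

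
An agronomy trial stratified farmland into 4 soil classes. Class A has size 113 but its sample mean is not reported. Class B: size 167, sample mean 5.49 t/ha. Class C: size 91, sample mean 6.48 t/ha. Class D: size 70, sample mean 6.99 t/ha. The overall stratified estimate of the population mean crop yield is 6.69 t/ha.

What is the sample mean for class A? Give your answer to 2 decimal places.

Σ Nₕx̄ₕ = N·μ, so 113·x̄_A = 441·6.69 − (167·5.49 + 91·6.48 + 70·6.99).
= 2950.29 − 1995.81 = 954.48.
x̄_A = 954.48 / 113 = 8.4467... → 8.45.

8.45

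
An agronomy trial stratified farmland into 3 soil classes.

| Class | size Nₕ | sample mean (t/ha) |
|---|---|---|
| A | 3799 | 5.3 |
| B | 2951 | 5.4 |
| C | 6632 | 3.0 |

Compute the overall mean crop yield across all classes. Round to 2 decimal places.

4.18

N = 3799 + 2951 + 6632 = 13382.
Overall mean = Σ (Nₕ/N)·x̄ₕ — weight by population share, not a simple average.
Σ Nₕx̄ₕ = 3799·5.3 + 2951·5.4 + 6632·3.0 = 20134.7 + 15935.4 + 19896 = 55966.1.
Divide by N: 55966.1 / 13382 = 4.1822... → 4.18.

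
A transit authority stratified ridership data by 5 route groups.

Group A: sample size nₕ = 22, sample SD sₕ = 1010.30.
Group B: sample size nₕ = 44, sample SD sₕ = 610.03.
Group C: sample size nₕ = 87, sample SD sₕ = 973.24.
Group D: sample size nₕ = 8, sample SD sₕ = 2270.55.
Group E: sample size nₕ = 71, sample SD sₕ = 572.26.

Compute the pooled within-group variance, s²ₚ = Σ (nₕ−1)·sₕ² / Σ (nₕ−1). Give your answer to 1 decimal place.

Degrees of freedom: 21 + 43 + 86 + 7 + 70 = 227.
Σ(nₕ−1)sₕ² = 21·1020706.09 + 43·372136.6009 + 86·947196.0976 + 7·5155397.3025 + 70·327481.5076 = 177907052.7718.
s²ₚ = 177907052.7718 / 227 = 783731.510... → 783731.5.

783731.5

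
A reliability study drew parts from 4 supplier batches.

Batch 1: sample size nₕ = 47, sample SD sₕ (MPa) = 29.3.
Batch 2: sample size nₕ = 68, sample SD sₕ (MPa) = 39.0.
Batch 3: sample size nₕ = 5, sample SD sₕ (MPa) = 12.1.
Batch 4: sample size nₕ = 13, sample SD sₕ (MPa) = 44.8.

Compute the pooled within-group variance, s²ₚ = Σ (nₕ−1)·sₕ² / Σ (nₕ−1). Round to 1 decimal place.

1287.3

Degrees of freedom: 46 + 67 + 4 + 12 = 129.
Σ(nₕ−1)sₕ² = 46·858.49 + 67·1521 + 4·146.41 + 12·2007.04 = 166067.66.
s²ₚ = 166067.66 / 129 = 1287.346... → 1287.3.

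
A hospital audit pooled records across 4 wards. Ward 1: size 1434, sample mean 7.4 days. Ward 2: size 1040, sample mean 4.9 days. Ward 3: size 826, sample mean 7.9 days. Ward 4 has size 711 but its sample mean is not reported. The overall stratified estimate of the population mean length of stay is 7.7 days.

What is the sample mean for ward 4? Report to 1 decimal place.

Σ Nₕx̄ₕ = N·μ, so 711·x̄_4 = 4011·7.7 − (1434·7.4 + 1040·4.9 + 826·7.9).
= 30884.7 − 22233 = 8651.7.
x̄_4 = 8651.7 / 711 = 12.168... → 12.2.

12.2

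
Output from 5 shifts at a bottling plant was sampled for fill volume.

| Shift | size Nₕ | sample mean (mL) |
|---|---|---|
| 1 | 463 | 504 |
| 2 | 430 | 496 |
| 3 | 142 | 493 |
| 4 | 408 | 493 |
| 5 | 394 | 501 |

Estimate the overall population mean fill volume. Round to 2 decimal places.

N = 463 + 430 + 142 + 408 + 394 = 1837.
Overall mean = Σ (Nₕ/N)·x̄ₕ — weight by population share, not a simple average.
Σ Nₕx̄ₕ = 463·504 + 430·496 + 142·493 + 408·493 + 394·501 = 233352 + 213280 + 70006 + 201144 + 197394 = 915176.
Divide by N: 915176 / 1837 = 498.1905... → 498.19.

498.19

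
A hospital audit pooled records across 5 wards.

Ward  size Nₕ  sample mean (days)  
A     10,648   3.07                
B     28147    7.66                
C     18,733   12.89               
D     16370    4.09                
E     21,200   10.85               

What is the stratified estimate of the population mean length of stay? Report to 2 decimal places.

x̄_st = (Σ Nₕx̄ₕ) / (Σ Nₕ) = (10648·3.07 + 28147·7.66 + 18733·12.89 + 16370·4.09 + 21200·10.85) / 95098
= 786737.05 / 95098 = 8.2729... → 8.27.

8.27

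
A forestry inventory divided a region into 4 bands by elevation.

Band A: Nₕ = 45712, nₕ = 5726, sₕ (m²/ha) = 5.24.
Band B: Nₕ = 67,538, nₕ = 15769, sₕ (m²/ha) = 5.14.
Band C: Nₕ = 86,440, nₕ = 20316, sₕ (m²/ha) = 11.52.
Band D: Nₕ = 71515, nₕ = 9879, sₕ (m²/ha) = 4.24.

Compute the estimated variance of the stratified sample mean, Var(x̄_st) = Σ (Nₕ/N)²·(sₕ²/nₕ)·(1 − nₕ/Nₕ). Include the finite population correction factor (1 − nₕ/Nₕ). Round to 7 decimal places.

0.0008155

N = 271205. Term for each stratum: Wₕ²sₕ²/nₕ·(1−nₕ/Nₕ).
Var(x̄_st) = 0.0001191665 + 0.0000796425 + 0.0005076276 + 0.0001090573 = 0.0008154939 → 0.0008155.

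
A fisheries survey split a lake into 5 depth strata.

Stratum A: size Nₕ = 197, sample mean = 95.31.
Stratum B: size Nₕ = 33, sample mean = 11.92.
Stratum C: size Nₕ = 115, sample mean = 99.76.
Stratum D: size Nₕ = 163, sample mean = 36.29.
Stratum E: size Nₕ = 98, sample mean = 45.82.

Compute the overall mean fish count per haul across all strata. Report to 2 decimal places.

x̄_st = (Σ Nₕx̄ₕ) / (Σ Nₕ) = (197·95.31 + 33·11.92 + 115·99.76 + 163·36.29 + 98·45.82) / 606
= 41047.46 / 606 = 67.7351... → 67.74.

67.74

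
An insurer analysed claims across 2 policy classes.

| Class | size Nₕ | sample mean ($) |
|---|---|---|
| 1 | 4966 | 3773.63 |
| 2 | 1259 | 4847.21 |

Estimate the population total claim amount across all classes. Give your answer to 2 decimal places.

24842483.97

Population total = Σ Nₕ·x̄ₕ (each stratum's size times its mean).
4966·3773.63 + 1259·4847.21 = 18739846.58 + 6102637.39 = 24842483.97.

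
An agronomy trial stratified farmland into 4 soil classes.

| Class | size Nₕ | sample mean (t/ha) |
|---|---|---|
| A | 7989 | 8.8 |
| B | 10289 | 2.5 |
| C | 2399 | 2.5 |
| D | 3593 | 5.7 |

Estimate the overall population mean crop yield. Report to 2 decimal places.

x̄_st = (Σ Nₕx̄ₕ) / (Σ Nₕ) = (7989·8.8 + 10289·2.5 + 2399·2.5 + 3593·5.7) / 24270
= 122503.3 / 24270 = 5.0475... → 5.05.

5.05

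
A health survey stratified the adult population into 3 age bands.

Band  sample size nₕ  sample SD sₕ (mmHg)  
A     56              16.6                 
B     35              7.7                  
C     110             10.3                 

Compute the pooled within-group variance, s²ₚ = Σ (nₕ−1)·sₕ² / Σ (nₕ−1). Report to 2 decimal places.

A: (56−1)·16.6² = 55·275.56 = 15155.8
B: (35−1)·7.7² = 34·59.29 = 2015.86
C: (110−1)·10.3² = 109·106.09 = 11563.81
Numerator = 28735.47; denominator = Σ(nₕ−1) = 198.
s²ₚ = 28735.47/198 = 145.1286... → 145.13.

145.13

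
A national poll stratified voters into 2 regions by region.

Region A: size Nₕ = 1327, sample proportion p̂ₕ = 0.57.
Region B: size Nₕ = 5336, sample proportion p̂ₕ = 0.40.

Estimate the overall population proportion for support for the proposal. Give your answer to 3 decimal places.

0.434

Wₕ = Nₕ/N with N = 6663: 0.1992, 0.8008.
p̂_st = 0.1992·0.57 + 0.8008·0.40 ≈ 0.43386... → 0.434.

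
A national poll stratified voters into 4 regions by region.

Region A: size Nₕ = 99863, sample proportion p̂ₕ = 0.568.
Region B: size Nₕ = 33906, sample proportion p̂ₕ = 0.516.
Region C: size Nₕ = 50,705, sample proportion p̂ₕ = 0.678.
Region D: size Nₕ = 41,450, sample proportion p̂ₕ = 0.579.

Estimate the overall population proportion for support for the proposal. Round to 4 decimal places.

0.5869

Wₕ = Nₕ/N with N = 225924: 0.4420, 0.1501, 0.2244, 0.1835.
p̂_st = 0.4420·0.568 + 0.1501·0.516 + 0.2244·0.678 + 0.1835·0.579 ≈ 0.586902... → 0.5869.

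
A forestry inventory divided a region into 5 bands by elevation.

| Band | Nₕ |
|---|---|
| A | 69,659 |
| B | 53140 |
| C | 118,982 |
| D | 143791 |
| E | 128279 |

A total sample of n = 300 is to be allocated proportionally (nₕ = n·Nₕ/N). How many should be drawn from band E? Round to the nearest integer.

Share of band E = 128279/513851 = 0.24964.
Allocate 300 × 0.24964 = 74.893... → 75.

75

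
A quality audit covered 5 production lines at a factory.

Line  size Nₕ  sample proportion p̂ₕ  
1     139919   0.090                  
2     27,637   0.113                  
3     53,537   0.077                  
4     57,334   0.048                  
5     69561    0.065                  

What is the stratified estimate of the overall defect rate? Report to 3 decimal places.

0.078

N = 139919 + 27637 + 53537 + 57334 + 69561 = 347988.
Overall proportion = Σ (Nₕ/N)·p̂ₕ.
Σ Nₕp̂ₕ = 12592.71 + 3122.981 + 4122.349 + 2752.032 + 4521.465 = 27111.537.
27111.537 / 347988 = 0.07791... → 0.078.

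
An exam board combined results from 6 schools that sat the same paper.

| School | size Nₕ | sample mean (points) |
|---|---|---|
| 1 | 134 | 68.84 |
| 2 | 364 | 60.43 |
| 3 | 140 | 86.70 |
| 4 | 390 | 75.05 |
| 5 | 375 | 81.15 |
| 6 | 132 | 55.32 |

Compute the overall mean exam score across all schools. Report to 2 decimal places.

71.90

x̄_st = (Σ Nₕx̄ₕ) / (Σ Nₕ) = (134·68.84 + 364·60.43 + 140·86.70 + 390·75.05 + 375·81.15 + 132·55.32) / 1535
= 110362.07 / 1535 = 71.8971... → 71.90.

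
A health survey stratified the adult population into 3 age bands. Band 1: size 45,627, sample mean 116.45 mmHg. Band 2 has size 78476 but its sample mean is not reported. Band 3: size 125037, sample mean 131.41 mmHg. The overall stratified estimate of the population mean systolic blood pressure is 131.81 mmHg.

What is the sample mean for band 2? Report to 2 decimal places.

141.38

N = 45627 + 78476 + 125037 = 249140.
Overall total = μ·N = 131.81·249140 = 32839143.4.
Subtract the known strata: 45627·116.45 + 125037·131.41 = 21744376.32.
Remaining total for band 2: 32839143.4 − 21744376.32 = 11094767.08.
Divide by its size: 11094767.08 / 78476 = 141.3778... → 141.38.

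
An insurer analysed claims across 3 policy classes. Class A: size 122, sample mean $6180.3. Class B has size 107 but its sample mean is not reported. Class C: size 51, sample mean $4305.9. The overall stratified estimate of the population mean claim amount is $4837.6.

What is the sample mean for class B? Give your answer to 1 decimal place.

3560.1

N = 122 + 107 + 51 = 280.
Overall total = μ·N = 4837.6·280 = 1354528.
Subtract the known strata: 122·6180.3 + 51·4305.9 = 973597.5.
Remaining total for class B: 1354528 − 973597.5 = 380930.5.
Divide by its size: 380930.5 / 107 = 3560.098... → 3560.1.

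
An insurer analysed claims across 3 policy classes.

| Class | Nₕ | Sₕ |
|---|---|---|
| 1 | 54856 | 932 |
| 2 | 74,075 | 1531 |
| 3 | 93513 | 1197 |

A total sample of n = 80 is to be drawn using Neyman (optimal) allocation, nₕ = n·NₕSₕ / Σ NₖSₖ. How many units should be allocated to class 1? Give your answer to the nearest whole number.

15

1: NₕSₕ = 54856·932 = 51125792
2: NₕSₕ = 74075·1531 = 113408825
3: NₕSₕ = 93513·1197 = 111935061
Σ NₕSₕ = 276469678.
n_1 = 80·51125792/276469678 = 14.794... → 15.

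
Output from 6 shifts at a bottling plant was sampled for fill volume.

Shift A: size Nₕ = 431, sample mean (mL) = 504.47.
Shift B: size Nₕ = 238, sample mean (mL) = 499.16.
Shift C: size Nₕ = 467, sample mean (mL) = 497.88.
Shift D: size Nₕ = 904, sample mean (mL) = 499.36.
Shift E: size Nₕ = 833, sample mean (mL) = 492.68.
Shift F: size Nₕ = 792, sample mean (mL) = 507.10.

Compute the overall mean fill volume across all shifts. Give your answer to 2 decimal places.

499.91

x̄_st = (Σ Nₕx̄ₕ) / (Σ Nₕ) = (431·504.47 + 238·499.16 + 467·497.88 + 904·499.36 + 833·492.68 + 792·507.10) / 3665
= 1832183.69 / 3665 = 499.9137... → 499.91.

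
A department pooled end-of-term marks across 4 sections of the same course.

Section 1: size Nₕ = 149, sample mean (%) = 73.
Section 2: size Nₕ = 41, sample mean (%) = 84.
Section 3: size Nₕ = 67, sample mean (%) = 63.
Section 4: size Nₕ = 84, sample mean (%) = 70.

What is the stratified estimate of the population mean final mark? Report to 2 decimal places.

71.62

N = 341; weights Wₕ = Nₕ/N = (0.4370, 0.1202, 0.1965, 0.2463).
x̄_st = Σ Wₕ·x̄ₕ = 0.4370·73 + 0.1202·84 + 0.1965·63 + 0.2463·70 ≈ 71.6188...
→ 71.62.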